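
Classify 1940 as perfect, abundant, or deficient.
abundant

Proper divisors of 1940: sum = 1 + 2 + 4 + 5 + 10 + 20 + 97 + 194 + 388 + 485 + 970 = 2176
Since 2176 > 1940, 1940 is abundant.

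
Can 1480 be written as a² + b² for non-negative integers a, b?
6² + 38² (a=6, b=38)

Factorization: 1480 = 2^3 × 5 × 37
By Fermat: n is sum of two squares iff every prime p ≡ 3 (mod 4) appears to even power.
All primes ≡ 3 (mod 4) appear to even power.
Search a = 0, 1, 2, … for 1480 - a² a perfect square: first hit at a = 6: 1480 - 36 = 1444 = 38².
1480 = 6² + 38² = 36 + 1444 ✓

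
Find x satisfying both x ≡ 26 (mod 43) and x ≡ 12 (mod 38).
886

Using Chinese Remainder Theorem:
M = 43 × 38 = 1634
M1 = 38, M2 = 43
y1 = 38^(-1) mod 43 = 17
y2 = 43^(-1) mod 38 = 23
x = (26×38×17 + 12×43×23) mod 1634 = 886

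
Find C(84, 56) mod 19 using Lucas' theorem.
0

Using Lucas' theorem:
Write n=84 and k=56 in base 19:
n in base 19: [4, 8]
k in base 19: [2, 18]
C(84,56) mod 19 = ∏ C(n_i, k_i) mod 19
Digit binomials (mod 19): C(4,2) = 6; C(8,18) = 0 (k_i > n_i)
Product: 6 × 0 = 0 ≡ 0 (mod 19)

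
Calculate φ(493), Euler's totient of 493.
448

493 = 17 × 29
φ(n) = n × ∏(1 - 1/p) for each prime p dividing n
φ(493) = 493 × (1 - 1/17) × (1 - 1/29) = 448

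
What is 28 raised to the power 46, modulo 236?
180

Repeated squaring. Binary of 46 = 101110.
28^1 ≡ 28 (mod 236); 28^2 ≡ 76 (mod 236); 28^4 ≡ 112 (mod 236); 28^8 ≡ 36 (mod 236); 28^16 ≡ 116 (mod 236); 28^32 ≡ 4 (mod 236)
28^46 = 28^2 × 28^4 × 28^8 × 28^32 ≡ 180 (mod 236)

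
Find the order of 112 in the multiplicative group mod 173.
172

173 is prime, so ord(112) divides φ(173) = 172.
Divisors of 172: 1, 2, 4, 43, 86, 172.
Repeated squaring: 112^1 ≡ 112, 112^2 ≡ 88, 112^4 ≡ 132, 112^8 ≡ 124, 112^16 ≡ 152, 112^32 ≡ 95, 112^64 ≡ 29, 112^128 ≡ 149 (mod 173).
Test 112^d mod 173 for each divisor d in increasing order:
112^1 ≡ 112
112^2 ≡ 88
112^4 ≡ 132
112^43 = 112^32·112^8·112^2·112^1 ≡ 93
112^86 = 112^64·112^16·112^4·112^2 ≡ 172
112^172 = 112^128·112^32·112^8·112^4 ≡ 1  ← first divisor giving 1
The order is 172.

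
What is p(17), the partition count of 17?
297

p(n) counts ways to write n as a sum of positive integers (order ignored).
Euler's pentagonal recurrence: p(k) = p(k-1) + p(k-2) - p(k-5) - p(k-7) + p(k-12) + p(k-15) - ... (offsets j(3j∓1)/2, signs ++--, p(0)=1, p(<0)=0).
DP table for k = 0..16: p(0)=1, p(1)=1, p(2)=2, p(3)=3, p(4)=5, p(5)=7, p(6)=11, p(7)=15, p(8)=22, p(9)=30, p(10)=42, p(11)=56, p(12)=77, p(13)=101, p(14)=135, p(15)=176, p(16)=231.
Final step: p(17) = p(16) + p(15) - p(12) - p(10) + p(5) + p(2)
= 231 + 176 - 77 - 42 + 7 + 2
= 297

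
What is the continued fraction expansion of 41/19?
[2; 6, 3]

Euclidean algorithm steps:
41 = 2 × 19 + 3
19 = 6 × 3 + 1
3 = 3 × 1 + 0
Continued fraction: [2; 6, 3]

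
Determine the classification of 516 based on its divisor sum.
abundant

Proper divisors of 516: sum = 1 + 2 + 3 + 4 + 6 + 12 + 43 + 86 + 129 + 172 + 258 = 716
Since 716 > 516, 516 is abundant.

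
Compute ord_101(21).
50

101 is prime, so ord(21) divides φ(101) = 100.
Divisors of 100: 1, 2, 4, 5, 10, 20, 25, 50, 100.
Repeated squaring: 21^1 ≡ 21, 21^2 ≡ 37, 21^4 ≡ 56, 21^8 ≡ 5, 21^16 ≡ 25, 21^32 ≡ 19, 21^64 ≡ 58 (mod 101).
Test 21^d mod 101 for each divisor d in increasing order:
21^1 ≡ 21
21^2 ≡ 37
21^4 ≡ 56
21^5 = 21^4·21^1 ≡ 65
21^10 = 21^8·21^2 ≡ 84
21^20 = 21^16·21^4 ≡ 87
21^25 = 21^16·21^8·21^1 ≡ 100
21^50 = 21^32·21^16·21^2 ≡ 1  ← first divisor giving 1
The order is 50.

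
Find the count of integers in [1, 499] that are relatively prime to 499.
498

499 = 499
φ(n) = n × ∏(1 - 1/p) for each prime p dividing n
φ(499) = 499 × (1 - 1/499) = 498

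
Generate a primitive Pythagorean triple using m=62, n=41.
(2163, 5084, 5525)

Euclid's formula: a = m² - n², b = 2mn, c = m² + n²
m = 62, n = 41
a = 62² - 41² = 3844 - 1681 = 2163
b = 2 × 62 × 41 = 5084
c = 62² + 41² = 3844 + 1681 = 5525
Verification: 2163² + 5084² = 4678569 + 25847056 = 30525625 = 5525² ✓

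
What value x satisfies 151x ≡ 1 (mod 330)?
271

gcd(151, 330) = 1, so the inverse exists.
Extended Euclidean algorithm on (330, 151):
330 = 2 × 151 + 28  ⟹  28 = (1)·330 + (-2)·151
151 = 5 × 28 + 11  ⟹  11 = (-5)·330 + (11)·151
28 = 2 × 11 + 6  ⟹  6 = (11)·330 + (-24)·151
11 = 1 × 6 + 5  ⟹  5 = (-16)·330 + (35)·151
6 = 1 × 5 + 1  ⟹  1 = (27)·330 + (-59)·151
So (-59)·151 ≡ 1 (mod 330), i.e. 151^(-1) ≡ -59 ≡ 271 (mod 330).
Check: 151 × 271 = 40921 ≡ 1 (mod 330)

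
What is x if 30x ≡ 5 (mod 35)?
x ≡ 6 (mod 7)

gcd(30, 35) = 5, which divides 5, so solutions exist.
Divide through by 5: 6x ≡ 1 (mod 7).
Find 6^(-1) mod 7 by the extended Euclidean algorithm:
7 = 1 × 6 + 1  ⟹  1 = (1)·7 + (-1)·6
So (-1)·6 ≡ 1 (mod 7), i.e. 6^(-1) ≡ -1 ≡ 6 (mod 7).
x ≡ 6 × 1 = 6 ≡ 6 (mod 7).
Check: 30 × 6 = 180 ≡ 5 (mod 35).
x ≡ 6 (mod 7), giving 5 solutions mod 35.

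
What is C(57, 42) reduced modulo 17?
0

Using Lucas' theorem:
Write n=57 and k=42 in base 17:
n in base 17: [3, 6]
k in base 17: [2, 8]
C(57,42) mod 17 = ∏ C(n_i, k_i) mod 17
Digit binomials (mod 17): C(3,2) = 3; C(6,8) = 0 (k_i > n_i)
Product: 3 × 0 = 0 ≡ 0 (mod 17)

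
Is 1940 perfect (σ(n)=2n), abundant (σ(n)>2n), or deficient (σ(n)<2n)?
abundant

Proper divisors of 1940: sum = 1 + 2 + 4 + 5 + 10 + 20 + 97 + 194 + 388 + 485 + 970 = 2176
Since 2176 > 1940, 1940 is abundant.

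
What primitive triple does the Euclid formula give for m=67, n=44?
(2553, 5896, 6425)

Euclid's formula: a = m² - n², b = 2mn, c = m² + n²
m = 67, n = 44
a = 67² - 44² = 4489 - 1936 = 2553
b = 2 × 67 × 44 = 5896
c = 67² + 44² = 4489 + 1936 = 6425
Verification: 2553² + 5896² = 6517809 + 34762816 = 41280625 = 6425² ✓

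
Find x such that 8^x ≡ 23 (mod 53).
13

Baby-step giant-step with step n = ⌈√53⌉ = 8.
Baby steps 8^j mod 53 (j:value) for j=0..7: 0:1, 1:8, 2:11, 3:35, 4:15, 5:14, 6:6, 7:48.
Giant-step multiplier: 8^(-8) ≡ 8^(52-8) = 8^44 ≡ 49 (mod 53).
Giant steps γ_i = 23·49^i mod 53: γ_0=23, γ_1=14 (in table at j=5).
x = i·n + j = 1·8 + 5 = 13.
Check: 8^13 ≡ 23 (mod 53).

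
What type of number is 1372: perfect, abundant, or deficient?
abundant

Proper divisors of 1372: sum = 1 + 2 + 4 + 7 + 14 + 28 + 49 + 98 + 196 + 343 + 686 = 1428
Since 1428 > 1372, 1372 is abundant.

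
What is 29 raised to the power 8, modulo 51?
16

Repeated squaring. Binary of 8 = 1000.
29^1 ≡ 29 (mod 51); 29^2 ≡ 25 (mod 51); 29^4 ≡ 13 (mod 51); 29^8 ≡ 16 (mod 51)
29^8 = 29^8 ≡ 16 (mod 51)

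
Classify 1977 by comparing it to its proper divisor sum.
deficient

Proper divisors of 1977: sum = 1 + 3 + 659 = 663
Since 663 < 1977, 1977 is deficient.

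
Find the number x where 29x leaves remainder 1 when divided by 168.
29

gcd(29, 168) = 1, so the inverse exists.
Extended Euclidean algorithm on (168, 29):
168 = 5 × 29 + 23  ⟹  23 = (1)·168 + (-5)·29
29 = 1 × 23 + 6  ⟹  6 = (-1)·168 + (6)·29
23 = 3 × 6 + 5  ⟹  5 = (4)·168 + (-23)·29
6 = 1 × 5 + 1  ⟹  1 = (-5)·168 + (29)·29
So (29)·29 ≡ 1 (mod 168), i.e. 29^(-1) ≡ 29 (mod 168).
Check: 29 × 29 = 841 ≡ 1 (mod 168)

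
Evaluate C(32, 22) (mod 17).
11

Using Lucas' theorem:
Write n=32 and k=22 in base 17:
n in base 17: [1, 15]
k in base 17: [1, 5]
C(32,22) mod 17 = ∏ C(n_i, k_i) mod 17
Digit binomials (mod 17): C(1,1) = 1; C(15,5) = 3003 ≡ 11
Product: 1 × 11 = 11 ≡ 11 (mod 17)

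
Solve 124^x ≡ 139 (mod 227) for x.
70

Baby-step giant-step with step n = ⌈√227⌉ = 16.
Baby steps 124^j mod 227 (j:value) for j=0..15: 0:1, 1:124, 2:167, 3:51, 4:195, 5:118, 6:104, 7:184, 8:116, 9:83, 10:77, 11:14, 12:147, 13:68, 14:33, 15:6.
Giant-step multiplier: 124^(-16) ≡ 124^(226-16) = 124^210 ≡ 209 (mod 227).
Giant steps γ_i = 139·209^i mod 227: γ_0=139, γ_1=222, γ_2=90, γ_3=196, γ_4=104 (in table at j=6).
x = i·n + j = 4·16 + 6 = 70.
Check: 124^70 ≡ 139 (mod 227).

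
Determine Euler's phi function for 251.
250

251 = 251
φ(n) = n × ∏(1 - 1/p) for each prime p dividing n
φ(251) = 251 × (1 - 1/251) = 250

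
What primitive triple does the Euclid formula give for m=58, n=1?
(3363, 116, 3365)

Euclid's formula: a = m² - n², b = 2mn, c = m² + n²
m = 58, n = 1
a = 58² - 1² = 3364 - 1 = 3363
b = 2 × 58 × 1 = 116
c = 58² + 1² = 3364 + 1 = 3365
Verification: 3363² + 116² = 11309769 + 13456 = 11323225 = 3365² ✓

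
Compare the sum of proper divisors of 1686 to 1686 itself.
abundant

Proper divisors of 1686: sum = 1 + 2 + 3 + 6 + 281 + 562 + 843 = 1698
Since 1698 > 1686, 1686 is abundant.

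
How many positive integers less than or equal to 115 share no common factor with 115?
88

115 = 5 × 23
φ(n) = n × ∏(1 - 1/p) for each prime p dividing n
φ(115) = 115 × (1 - 1/5) × (1 - 1/23) = 88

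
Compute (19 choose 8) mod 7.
3

Using Lucas' theorem:
Write n=19 and k=8 in base 7:
n in base 7: [2, 5]
k in base 7: [1, 1]
C(19,8) mod 7 = ∏ C(n_i, k_i) mod 7
Digit binomials (mod 7): C(2,1) = 2; C(5,1) = 5
Product: 2 × 5 = 10 ≡ 3 (mod 7)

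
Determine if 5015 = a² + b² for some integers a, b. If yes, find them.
Not possible

Factorization: 5015 = 5 × 17 × 59
By Fermat: n is sum of two squares iff every prime p ≡ 3 (mod 4) appears to even power.
Prime(s) ≡ 3 (mod 4) with odd exponent: [(59, 1)]
Therefore 5015 cannot be expressed as a² + b².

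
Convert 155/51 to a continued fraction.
[3; 25, 2]

Euclidean algorithm steps:
155 = 3 × 51 + 2
51 = 25 × 2 + 1
2 = 2 × 1 + 0
Continued fraction: [3; 25, 2]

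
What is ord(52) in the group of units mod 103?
51

103 is prime, so ord(52) divides φ(103) = 102.
Divisors of 102: 1, 2, 3, 6, 17, 34, 51, 102.
Repeated squaring: 52^1 ≡ 52, 52^2 ≡ 26, 52^4 ≡ 58, 52^8 ≡ 68, 52^16 ≡ 92, 52^32 ≡ 18, 52^64 ≡ 15 (mod 103).
Test 52^d mod 103 for each divisor d in increasing order:
52^1 ≡ 52
52^2 ≡ 26
52^3 = 52^2·52^1 ≡ 13
52^6 = 52^4·52^2 ≡ 66
52^17 = 52^16·52^1 ≡ 46
52^34 = 52^32·52^2 ≡ 56
52^51 = 52^32·52^16·52^2·52^1 ≡ 1  ← first divisor giving 1
The order is 51.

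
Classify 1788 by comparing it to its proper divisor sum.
abundant

Proper divisors of 1788: sum = 1 + 2 + 3 + 4 + 6 + 12 + 149 + 298 + 447 + 596 + 894 = 2412
Since 2412 > 1788, 1788 is abundant.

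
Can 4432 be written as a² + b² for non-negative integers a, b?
36² + 56² (a=36, b=56)

Factorization: 4432 = 2^4 × 277
By Fermat: n is sum of two squares iff every prime p ≡ 3 (mod 4) appears to even power.
All primes ≡ 3 (mod 4) appear to even power.
Search a = 0, 1, 2, … for 4432 - a² a perfect square: first hit at a = 36: 4432 - 1296 = 3136 = 56².
4432 = 36² + 56² = 1296 + 3136 ✓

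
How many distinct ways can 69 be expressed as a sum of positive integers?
3554345

p(n) counts ways to write n as a sum of positive integers (order ignored).
Euler's pentagonal recurrence: p(k) = p(k-1) + p(k-2) - p(k-5) - p(k-7) + p(k-12) + p(k-15) - ... (offsets j(3j∓1)/2, signs ++--, p(0)=1, p(<0)=0).
DP table for k = 0..68: p(0)=1, p(1)=1, p(2)=2, p(3)=3, p(4)=5, p(5)=7, p(6)=11, p(7)=15, p(8)=22, p(9)=30, p(10)=42, p(11)=56, p(12)=77, p(13)=101, p(14)=135, p(15)=176, p(16)=231, p(17)=297, p(18)=385, p(19)=490, p(20)=627, p(21)=792, p(22)=1002, p(23)=1255, p(24)=1575, p(25)=1958, p(26)=2436, p(27)=3010, p(28)=3718, p(29)=4565, p(30)=5604, p(31)=6842, p(32)=8349, p(33)=10143, p(34)=12310, p(35)=14883, p(36)=17977, p(37)=21637, p(38)=26015, p(39)=31185, p(40)=37338, p(41)=44583, p(42)=53174, p(43)=63261, p(44)=75175, p(45)=89134, p(46)=105558, p(47)=124754, p(48)=147273, p(49)=173525, p(50)=204226, p(51)=239943, p(52)=281589, p(53)=329931, p(54)=386155, p(55)=451276, p(56)=526823, p(57)=614154, p(58)=715220, p(59)=831820, p(60)=966467, p(61)=1121505, p(62)=1300156, p(63)=1505499, p(64)=1741630, p(65)=2012558, p(66)=2323520, p(67)=2679689, p(68)=3087735.
Final step: p(69) = p(68) + p(67) - p(64) - p(62) + p(57) + p(54) - p(47) - p(43) + p(34) + p(29) - p(18) - p(12)
= 3087735 + 2679689 - 1741630 - 1300156 + 614154 + 386155 - 124754 - 63261 + 12310 + 4565 - 385 - 77
= 3554345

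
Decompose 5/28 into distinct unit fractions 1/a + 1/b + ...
1/6 + 1/84

Greedy algorithm:
5/28: ceiling(28/5) = 6, use 1/6
1/84: ceiling(84/1) = 84, use 1/84
Result: 5/28 = 1/6 + 1/84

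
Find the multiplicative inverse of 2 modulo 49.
25

gcd(2, 49) = 1, so the inverse exists.
Extended Euclidean algorithm on (49, 2):
49 = 24 × 2 + 1  ⟹  1 = (1)·49 + (-24)·2
So (-24)·2 ≡ 1 (mod 49), i.e. 2^(-1) ≡ -24 ≡ 25 (mod 49).
Check: 2 × 25 = 50 ≡ 1 (mod 49)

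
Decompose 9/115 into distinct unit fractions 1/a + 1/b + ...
1/13 + 1/748 + 1/1118260

Greedy algorithm:
9/115: ceiling(115/9) = 13, use 1/13
2/1495: ceiling(1495/2) = 748, use 1/748
1/1118260: ceiling(1118260/1) = 1118260, use 1/1118260
Result: 9/115 = 1/13 + 1/748 + 1/1118260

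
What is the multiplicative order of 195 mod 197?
196

197 is prime, so ord(195) divides φ(197) = 196.
Divisors of 196: 1, 2, 4, 7, 14, 28, 49, 98, 196.
Repeated squaring: 195^1 ≡ 195, 195^2 ≡ 4, 195^4 ≡ 16, 195^8 ≡ 59, 195^16 ≡ 132, 195^32 ≡ 88, 195^64 ≡ 61, 195^128 ≡ 175 (mod 197).
Test 195^d mod 197 for each divisor d in increasing order:
195^1 ≡ 195
195^2 ≡ 4
195^4 ≡ 16
195^7 = 195^4·195^2·195^1 ≡ 69
195^14 = 195^8·195^4·195^2 ≡ 33
195^28 = 195^16·195^8·195^4 ≡ 104
195^49 = 195^32·195^16·195^1 ≡ 14
195^98 = 195^64·195^32·195^2 ≡ 196
195^196 = 195^128·195^64·195^4 ≡ 1  ← first divisor giving 1
The order is 196.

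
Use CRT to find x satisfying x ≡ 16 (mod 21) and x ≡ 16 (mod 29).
16

Using Chinese Remainder Theorem:
M = 21 × 29 = 609
M1 = 29, M2 = 21
y1 = 29^(-1) mod 21 = 8
y2 = 21^(-1) mod 29 = 18
x = (16×29×8 + 16×21×18) mod 609 = 16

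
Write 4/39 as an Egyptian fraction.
1/10 + 1/390

Greedy algorithm:
4/39: ceiling(39/4) = 10, use 1/10
1/390: ceiling(390/1) = 390, use 1/390
Result: 4/39 = 1/10 + 1/390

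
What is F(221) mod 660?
221

Matrix identity: Q^n = [[F_(n+1), F_n], [F_n, F_(n-1)]] with Q = [[1,1],[1,0]].
n = 221 = 11011101₂. Square-and-multiply, entries mod 660:
Q^1 = [[1,1],[1,0]]
Q^3 = (Q^1)²·Q = [[3,2],[2,1]]
Q^6 = (Q^3)² = [[13,8],[8,5]]
Q^13 = (Q^6)²·Q = [[377,233],[233,144]]
Q^27 = (Q^13)²·Q = [[351,398],[398,613]]
Q^55 = (Q^27)²·Q = [[657,445],[445,212]]
Q^110 = (Q^55)² = [[34,605],[605,89]]
Q^221 = (Q^110)²·Q = [[56,221],[221,495]]
F_221 mod 660 = Q^221[0][1] = 221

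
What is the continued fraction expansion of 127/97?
[1; 3, 4, 3, 2]

Euclidean algorithm steps:
127 = 1 × 97 + 30
97 = 3 × 30 + 7
30 = 4 × 7 + 2
7 = 3 × 2 + 1
2 = 2 × 1 + 0
Continued fraction: [1; 3, 4, 3, 2]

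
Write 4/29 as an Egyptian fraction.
1/8 + 1/78 + 1/9048

Greedy algorithm:
4/29: ceiling(29/4) = 8, use 1/8
3/232: ceiling(232/3) = 78, use 1/78
1/9048: ceiling(9048/1) = 9048, use 1/9048
Result: 4/29 = 1/8 + 1/78 + 1/9048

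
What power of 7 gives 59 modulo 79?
5

Baby-step giant-step with step n = ⌈√79⌉ = 9.
Baby steps 7^j mod 79 (j:value) for j=0..8: 0:1, 1:7, 2:49, 3:27, 4:31, 5:59, 6:18, 7:47, 8:13.
h = 59 is already in the table at j=5, so x = 5.
Check: 7^5 ≡ 59 (mod 79).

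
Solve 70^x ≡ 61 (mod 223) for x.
167

Baby-step giant-step with step n = ⌈√223⌉ = 15.
Baby steps 70^j mod 223 (j:value) for j=0..14: 0:1, 1:70, 2:217, 3:26, 4:36, 5:67, 6:7, 7:44, 8:181, 9:182, 10:29, 11:23, 12:49, 13:85, 14:152.
Giant-step multiplier: 70^(-15) ≡ 70^(222-15) = 70^207 ≡ 108 (mod 223).
Giant steps γ_i = 61·108^i mod 223: γ_0=61, γ_1=121, γ_2=134, γ_3=200, γ_4=192, γ_5=220, γ_6=122, γ_7=19, γ_8=45, γ_9=177, γ_10=161, γ_11=217 (in table at j=2).
x = i·n + j = 11·15 + 2 = 167.
Check: 70^167 ≡ 61 (mod 223).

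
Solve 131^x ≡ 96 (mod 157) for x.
107

Baby-step giant-step with step n = ⌈√157⌉ = 13.
Baby steps 131^j mod 157 (j:value) for j=0..12: 0:1, 1:131, 2:48, 3:8, 4:106, 5:70, 6:64, 7:63, 8:89, 9:41, 10:33, 11:84, 12:14.
Giant-step multiplier: 131^(-13) ≡ 131^(156-13) = 131^143 ≡ 135 (mod 157).
Giant steps γ_i = 96·135^i mod 157: γ_0=96, γ_1=86, γ_2=149, γ_3=19, γ_4=53, γ_5=90, γ_6=61, γ_7=71, γ_8=8 (in table at j=3).
x = i·n + j = 8·13 + 3 = 107.
Check: 131^107 ≡ 96 (mod 157).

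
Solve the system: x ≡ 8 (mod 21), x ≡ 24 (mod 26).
50

Using Chinese Remainder Theorem:
M = 21 × 26 = 546
M1 = 26, M2 = 21
y1 = 26^(-1) mod 21 = 17
y2 = 21^(-1) mod 26 = 5
x = (8×26×17 + 24×21×5) mod 546 = 50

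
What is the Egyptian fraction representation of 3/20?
1/7 + 1/140

Greedy algorithm:
3/20: ceiling(20/3) = 7, use 1/7
1/140: ceiling(140/1) = 140, use 1/140
Result: 3/20 = 1/7 + 1/140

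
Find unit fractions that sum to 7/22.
1/4 + 1/15 + 1/660

Greedy algorithm:
7/22: ceiling(22/7) = 4, use 1/4
3/44: ceiling(44/3) = 15, use 1/15
1/660: ceiling(660/1) = 660, use 1/660
Result: 7/22 = 1/4 + 1/15 + 1/660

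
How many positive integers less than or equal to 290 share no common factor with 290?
112

290 = 2 × 5 × 29
φ(n) = n × ∏(1 - 1/p) for each prime p dividing n
φ(290) = 290 × (1 - 1/2) × (1 - 1/5) × (1 - 1/29) = 112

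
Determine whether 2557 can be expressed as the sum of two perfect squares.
21² + 46² (a=21, b=46)

Factorization: 2557 = 2557
By Fermat: n is sum of two squares iff every prime p ≡ 3 (mod 4) appears to even power.
All primes ≡ 3 (mod 4) appear to even power.
Search a = 0, 1, 2, … for 2557 - a² a perfect square: first hit at a = 21: 2557 - 441 = 2116 = 46².
2557 = 21² + 46² = 441 + 2116 ✓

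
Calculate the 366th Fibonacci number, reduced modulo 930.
8

Matrix identity: Q^n = [[F_(n+1), F_n], [F_n, F_(n-1)]] with Q = [[1,1],[1,0]].
n = 366 = 101101110₂. Square-and-multiply, entries mod 930:
Q^1 = [[1,1],[1,0]]
Q^2 = (Q^1)² = [[2,1],[1,1]]
Q^5 = (Q^2)²·Q = [[8,5],[5,3]]
Q^11 = (Q^5)²·Q = [[144,89],[89,55]]
Q^22 = (Q^11)² = [[757,41],[41,716]]
Q^45 = (Q^22)²·Q = [[863,920],[920,873]]
Q^91 = (Q^45)²·Q = [[249,869],[869,310]]
Q^183 = (Q^91)²·Q = [[3,622],[622,311]]
Q^366 = (Q^183)² = [[13,8],[8,5]]
F_366 mod 930 = Q^366[0][1] = 8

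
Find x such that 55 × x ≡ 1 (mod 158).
23

gcd(55, 158) = 1, so the inverse exists.
Extended Euclidean algorithm on (158, 55):
158 = 2 × 55 + 48  ⟹  48 = (1)·158 + (-2)·55
55 = 1 × 48 + 7  ⟹  7 = (-1)·158 + (3)·55
48 = 6 × 7 + 6  ⟹  6 = (7)·158 + (-20)·55
7 = 1 × 6 + 1  ⟹  1 = (-8)·158 + (23)·55
So (23)·55 ≡ 1 (mod 158), i.e. 55^(-1) ≡ 23 (mod 158).
Check: 55 × 23 = 1265 ≡ 1 (mod 158)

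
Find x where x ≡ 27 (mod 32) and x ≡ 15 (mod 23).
475

Using Chinese Remainder Theorem:
M = 32 × 23 = 736
M1 = 23, M2 = 32
y1 = 23^(-1) mod 32 = 7
y2 = 32^(-1) mod 23 = 18
x = (27×23×7 + 15×32×18) mod 736 = 475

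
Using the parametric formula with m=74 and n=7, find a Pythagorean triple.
(5427, 1036, 5525)

Euclid's formula: a = m² - n², b = 2mn, c = m² + n²
m = 74, n = 7
a = 74² - 7² = 5476 - 49 = 5427
b = 2 × 74 × 7 = 1036
c = 74² + 7² = 5476 + 49 = 5525
Verification: 5427² + 1036² = 29452329 + 1073296 = 30525625 = 5525² ✓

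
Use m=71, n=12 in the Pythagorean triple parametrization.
(4897, 1704, 5185)

Euclid's formula: a = m² - n², b = 2mn, c = m² + n²
m = 71, n = 12
a = 71² - 12² = 5041 - 144 = 4897
b = 2 × 71 × 12 = 1704
c = 71² + 12² = 5041 + 144 = 5185
Verification: 4897² + 1704² = 23980609 + 2903616 = 26884225 = 5185² ✓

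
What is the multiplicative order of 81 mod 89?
22

89 is prime, so ord(81) divides φ(89) = 88.
Divisors of 88: 1, 2, 4, 8, 11, 22, 44, 88.
Repeated squaring: 81^1 ≡ 81, 81^2 ≡ 64, 81^4 ≡ 2, 81^8 ≡ 4, 81^16 ≡ 16, 81^32 ≡ 78, 81^64 ≡ 32 (mod 89).
Test 81^d mod 89 for each divisor d in increasing order:
81^1 ≡ 81
81^2 ≡ 64
81^4 ≡ 2
81^8 ≡ 4
81^11 = 81^8·81^2·81^1 ≡ 88
81^22 = 81^16·81^4·81^2 ≡ 1  ← first divisor giving 1
The order is 22.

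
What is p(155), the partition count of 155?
66493182097

p(n) counts ways to write n as a sum of positive integers (order ignored).
Euler's pentagonal recurrence: p(k) = p(k-1) + p(k-2) - p(k-5) - p(k-7) + p(k-12) + p(k-15) - ... (offsets j(3j∓1)/2, signs ++--, p(0)=1, p(<0)=0).
DP table for k = 0..154: p(0)=1, p(1)=1, p(2)=2, p(3)=3, p(4)=5, p(5)=7, p(6)=11, p(7)=15, p(8)=22, p(9)=30, p(10)=42, p(11)=56, p(12)=77, p(13)=101, p(14)=135, p(15)=176, p(16)=231, p(17)=297, p(18)=385, p(19)=490, p(20)=627, p(21)=792, p(22)=1002, p(23)=1255, p(24)=1575, p(25)=1958, p(26)=2436, p(27)=3010, p(28)=3718, p(29)=4565, p(30)=5604, p(31)=6842, p(32)=8349, p(33)=10143, p(34)=12310, p(35)=14883, p(36)=17977, p(37)=21637, p(38)=26015, p(39)=31185, p(40)=37338, p(41)=44583, p(42)=53174, p(43)=63261, p(44)=75175, p(45)=89134, p(46)=105558, p(47)=124754, p(48)=147273, p(49)=173525, p(50)=204226, p(51)=239943, p(52)=281589, p(53)=329931, p(54)=386155, p(55)=451276, p(56)=526823, p(57)=614154, p(58)=715220, p(59)=831820, p(60)=966467, p(61)=1121505, p(62)=1300156, p(63)=1505499, p(64)=1741630, p(65)=2012558, p(66)=2323520, p(67)=2679689, p(68)=3087735, p(69)=3554345, p(70)=4087968, p(71)=4697205, p(72)=5392783, p(73)=6185689, p(74)=7089500, p(75)=8118264, p(76)=9289091, p(77)=10619863, p(78)=12132164, p(79)=13848650, p(80)=15796476, p(81)=18004327, p(82)=20506255, p(83)=23338469, p(84)=26543660, p(85)=30167357, p(86)=34262962, p(87)=38887673, p(88)=44108109, p(89)=49995925, p(90)=56634173, p(91)=64112359, p(92)=72533807, p(93)=82010177, p(94)=92669720, p(95)=104651419, p(96)=118114304, p(97)=133230930, p(98)=150198136, p(99)=169229875, p(100)=190569292, p(101)=214481126, p(102)=241265379, p(103)=271248950, p(104)=304801365, p(105)=342325709, p(106)=384276336, p(107)=431149389, p(108)=483502844, p(109)=541946240, p(110)=607163746, p(111)=679903203, p(112)=761002156, p(113)=851376628, p(114)=952050665, p(115)=1064144451, p(116)=1188908248, p(117)=1327710076, p(118)=1482074143, p(119)=1653668665, p(120)=1844349560, p(121)=2056148051, p(122)=2291320912, p(123)=2552338241, p(124)=2841940500, p(125)=3163127352, p(126)=3519222692, p(127)=3913864295, p(128)=4351078600, p(129)=4835271870, p(130)=5371315400, p(131)=5964539504, p(132)=6620830889, p(133)=7346629512, p(134)=8149040695, p(135)=9035836076, p(136)=10015581680, p(137)=11097645016, p(138)=12292341831, p(139)=13610949895, p(140)=15065878135, p(141)=16670689208, p(142)=18440293320, p(143)=20390982757, p(144)=22540654445, p(145)=24908858009, p(146)=27517052599, p(147)=30388671978, p(148)=33549419497, p(149)=37027355200, p(150)=40853235313, p(151)=45060624582, p(152)=49686288421, p(153)=54770336324, p(154)=60356673280.
Final step: p(155) = p(154) + p(153) - p(150) - p(148) + p(143) + p(140) - p(133) - p(129) + p(120) + p(115) - p(104) - p(98) + p(85) + p(78) - p(63) - p(55) + p(38) + p(29) - p(10) - p(0)
= 60356673280 + 54770336324 - 40853235313 - 33549419497 + 20390982757 + 15065878135 - 7346629512 - 4835271870 + 1844349560 + 1064144451 - 304801365 - 150198136 + 30167357 + 12132164 - 1505499 - 451276 + 26015 + 4565 - 42 - 1
= 66493182097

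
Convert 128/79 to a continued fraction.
[1; 1, 1, 1, 1, 1, 2, 1, 2]

Euclidean algorithm steps:
128 = 1 × 79 + 49
79 = 1 × 49 + 30
49 = 1 × 30 + 19
30 = 1 × 19 + 11
19 = 1 × 11 + 8
11 = 1 × 8 + 3
8 = 2 × 3 + 2
3 = 1 × 2 + 1
2 = 2 × 1 + 0
Continued fraction: [1; 1, 1, 1, 1, 1, 2, 1, 2]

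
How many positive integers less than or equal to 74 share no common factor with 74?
36

74 = 2 × 37
φ(n) = n × ∏(1 - 1/p) for each prime p dividing n
φ(74) = 74 × (1 - 1/2) × (1 - 1/37) = 36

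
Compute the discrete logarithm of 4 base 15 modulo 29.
26

Baby-step giant-step with step n = ⌈√29⌉ = 6.
Baby steps 15^j mod 29 (j:value) for j=0..5: 0:1, 1:15, 2:22, 3:11, 4:20, 5:10.
Giant-step multiplier: 15^(-6) ≡ 15^(28-6) = 15^22 ≡ 6 (mod 29).
Giant steps γ_i = 4·6^i mod 29: γ_0=4, γ_1=24, γ_2=28, γ_3=23, γ_4=22 (in table at j=2).
x = i·n + j = 4·6 + 2 = 26.
Check: 15^26 ≡ 4 (mod 29).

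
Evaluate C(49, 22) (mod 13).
4

Using Lucas' theorem:
Write n=49 and k=22 in base 13:
n in base 13: [3, 10]
k in base 13: [1, 9]
C(49,22) mod 13 = ∏ C(n_i, k_i) mod 13
Digit binomials (mod 13): C(3,1) = 3; C(10,9) = 10
Product: 3 × 10 = 30 ≡ 4 (mod 13)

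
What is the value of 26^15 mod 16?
0

Repeated squaring. Binary of 15 = 1111.
26^1 ≡ 10 (mod 16); 26^2 ≡ 4 (mod 16); 26^4 ≡ 0 (mod 16); 26^8 ≡ 0 (mod 16)
26^15 = 26^1 × 26^2 × 26^4 × 26^8 ≡ 0 (mod 16)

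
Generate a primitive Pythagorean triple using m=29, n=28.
(57, 1624, 1625)

Euclid's formula: a = m² - n², b = 2mn, c = m² + n²
m = 29, n = 28
a = 29² - 28² = 841 - 784 = 57
b = 2 × 29 × 28 = 1624
c = 29² + 28² = 841 + 784 = 1625
Verification: 57² + 1624² = 3249 + 2637376 = 2640625 = 1625² ✓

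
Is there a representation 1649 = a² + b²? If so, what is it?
7² + 40² (a=7, b=40)

Factorization: 1649 = 17 × 97
By Fermat: n is sum of two squares iff every prime p ≡ 3 (mod 4) appears to even power.
All primes ≡ 3 (mod 4) appear to even power.
Search a = 0, 1, 2, … for 1649 - a² a perfect square: first hit at a = 7: 1649 - 49 = 1600 = 40².
1649 = 7² + 40² = 49 + 1600 ✓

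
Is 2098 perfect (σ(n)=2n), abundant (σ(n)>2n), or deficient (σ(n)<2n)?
deficient

Proper divisors of 2098: sum = 1 + 2 + 1049 = 1052
Since 1052 < 2098, 2098 is deficient.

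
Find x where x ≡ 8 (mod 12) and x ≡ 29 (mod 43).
416

Using Chinese Remainder Theorem:
M = 12 × 43 = 516
M1 = 43, M2 = 12
y1 = 43^(-1) mod 12 = 7
y2 = 12^(-1) mod 43 = 18
x = (8×43×7 + 29×12×18) mod 516 = 416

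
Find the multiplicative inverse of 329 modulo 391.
309

gcd(329, 391) = 1, so the inverse exists.
Extended Euclidean algorithm on (391, 329):
391 = 1 × 329 + 62  ⟹  62 = (1)·391 + (-1)·329
329 = 5 × 62 + 19  ⟹  19 = (-5)·391 + (6)·329
62 = 3 × 19 + 5  ⟹  5 = (16)·391 + (-19)·329
19 = 3 × 5 + 4  ⟹  4 = (-53)·391 + (63)·329
5 = 1 × 4 + 1  ⟹  1 = (69)·391 + (-82)·329
So (-82)·329 ≡ 1 (mod 391), i.e. 329^(-1) ≡ -82 ≡ 309 (mod 391).
Check: 329 × 309 = 101661 ≡ 1 (mod 391)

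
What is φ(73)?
72

73 = 73
φ(n) = n × ∏(1 - 1/p) for each prime p dividing n
φ(73) = 73 × (1 - 1/73) = 72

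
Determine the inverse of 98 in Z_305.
277

gcd(98, 305) = 1, so the inverse exists.
Extended Euclidean algorithm on (305, 98):
305 = 3 × 98 + 11  ⟹  11 = (1)·305 + (-3)·98
98 = 8 × 11 + 10  ⟹  10 = (-8)·305 + (25)·98
11 = 1 × 10 + 1  ⟹  1 = (9)·305 + (-28)·98
So (-28)·98 ≡ 1 (mod 305), i.e. 98^(-1) ≡ -28 ≡ 277 (mod 305).
Check: 98 × 277 = 27146 ≡ 1 (mod 305)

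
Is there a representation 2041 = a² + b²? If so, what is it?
4² + 45² (a=4, b=45)

Factorization: 2041 = 13 × 157
By Fermat: n is sum of two squares iff every prime p ≡ 3 (mod 4) appears to even power.
All primes ≡ 3 (mod 4) appear to even power.
Search a = 0, 1, 2, … for 2041 - a² a perfect square: first hit at a = 4: 2041 - 16 = 2025 = 45².
2041 = 4² + 45² = 16 + 2025 ✓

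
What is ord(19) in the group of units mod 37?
36

37 is prime, so ord(19) divides φ(37) = 36.
Divisors of 36: 1, 2, 3, 4, 6, 9, 12, 18, 36.
Repeated squaring: 19^1 ≡ 19, 19^2 ≡ 28, 19^4 ≡ 7, 19^8 ≡ 12, 19^16 ≡ 33, 19^32 ≡ 16 (mod 37).
Test 19^d mod 37 for each divisor d in increasing order:
19^1 ≡ 19
19^2 ≡ 28
19^3 = 19^2·19^1 ≡ 14
19^4 ≡ 7
19^6 = 19^4·19^2 ≡ 11
19^9 = 19^8·19^1 ≡ 6
19^12 = 19^8·19^4 ≡ 10
19^18 = 19^16·19^2 ≡ 36
19^36 = 19^32·19^4 ≡ 1  ← first divisor giving 1
The order is 36.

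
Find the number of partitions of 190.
1667727404093

p(n) counts ways to write n as a sum of positive integers (order ignored).
Euler's pentagonal recurrence: p(k) = p(k-1) + p(k-2) - p(k-5) - p(k-7) + p(k-12) + p(k-15) - ... (offsets j(3j∓1)/2, signs ++--, p(0)=1, p(<0)=0).
DP table for k = 0..189: p(0)=1, p(1)=1, p(2)=2, p(3)=3, p(4)=5, p(5)=7, p(6)=11, p(7)=15, p(8)=22, p(9)=30, p(10)=42, p(11)=56, p(12)=77, p(13)=101, p(14)=135, p(15)=176, p(16)=231, p(17)=297, p(18)=385, p(19)=490, p(20)=627, p(21)=792, p(22)=1002, p(23)=1255, p(24)=1575, p(25)=1958, p(26)=2436, p(27)=3010, p(28)=3718, p(29)=4565, p(30)=5604, p(31)=6842, p(32)=8349, p(33)=10143, p(34)=12310, p(35)=14883, p(36)=17977, p(37)=21637, p(38)=26015, p(39)=31185, p(40)=37338, p(41)=44583, p(42)=53174, p(43)=63261, p(44)=75175, p(45)=89134, p(46)=105558, p(47)=124754, p(48)=147273, p(49)=173525, p(50)=204226, p(51)=239943, p(52)=281589, p(53)=329931, p(54)=386155, p(55)=451276, p(56)=526823, p(57)=614154, p(58)=715220, p(59)=831820, p(60)=966467, p(61)=1121505, p(62)=1300156, p(63)=1505499, p(64)=1741630, p(65)=2012558, p(66)=2323520, p(67)=2679689, p(68)=3087735, p(69)=3554345, p(70)=4087968, p(71)=4697205, p(72)=5392783, p(73)=6185689, p(74)=7089500, p(75)=8118264, p(76)=9289091, p(77)=10619863, p(78)=12132164, p(79)=13848650, p(80)=15796476, p(81)=18004327, p(82)=20506255, p(83)=23338469, p(84)=26543660, p(85)=30167357, p(86)=34262962, p(87)=38887673, p(88)=44108109, p(89)=49995925, p(90)=56634173, p(91)=64112359, p(92)=72533807, p(93)=82010177, p(94)=92669720, p(95)=104651419, p(96)=118114304, p(97)=133230930, p(98)=150198136, p(99)=169229875, p(100)=190569292, p(101)=214481126, p(102)=241265379, p(103)=271248950, p(104)=304801365, p(105)=342325709, p(106)=384276336, p(107)=431149389, p(108)=483502844, p(109)=541946240, p(110)=607163746, p(111)=679903203, p(112)=761002156, p(113)=851376628, p(114)=952050665, p(115)=1064144451, p(116)=1188908248, p(117)=1327710076, p(118)=1482074143, p(119)=1653668665, p(120)=1844349560, p(121)=2056148051, p(122)=2291320912, p(123)=2552338241, p(124)=2841940500, p(125)=3163127352, p(126)=3519222692, p(127)=3913864295, p(128)=4351078600, p(129)=4835271870, p(130)=5371315400, p(131)=5964539504, p(132)=6620830889, p(133)=7346629512, p(134)=8149040695, p(135)=9035836076, p(136)=10015581680, p(137)=11097645016, p(138)=12292341831, p(139)=13610949895, p(140)=15065878135, p(141)=16670689208, p(142)=18440293320, p(143)=20390982757, p(144)=22540654445, p(145)=24908858009, p(146)=27517052599, p(147)=30388671978, p(148)=33549419497, p(149)=37027355200, p(150)=40853235313, p(151)=45060624582, p(152)=49686288421, p(153)=54770336324, p(154)=60356673280, p(155)=66493182097, p(156)=73232243759, p(157)=80630964769, p(158)=88751778802, p(159)=97662728555, p(160)=107438159466, p(161)=118159068427, p(162)=129913904637, p(163)=142798995930, p(164)=156919475295, p(165)=172389800255, p(166)=189334822579, p(167)=207890420102, p(168)=228204732751, p(169)=250438925115, p(170)=274768617130, p(171)=301384802048, p(172)=330495499613, p(173)=362326859895, p(174)=397125074750, p(175)=435157697830, p(176)=476715857290, p(177)=522115831195, p(178)=571701605655, p(179)=625846753120, p(180)=684957390936, p(181)=749474411781, p(182)=819876908323, p(183)=896684817527, p(184)=980462880430, p(185)=1071823774337, p(186)=1171432692373, p(187)=1280011042268, p(188)=1398341745571, p(189)=1527273599625.
Final step: p(190) = p(189) + p(188) - p(185) - p(183) + p(178) + p(175) - p(168) - p(164) + p(155) + p(150) - p(139) - p(133) + p(120) + p(113) - p(98) - p(90) + p(73) + p(64) - p(45) - p(35) + p(14) + p(3)
= 1527273599625 + 1398341745571 - 1071823774337 - 896684817527 + 571701605655 + 435157697830 - 228204732751 - 156919475295 + 66493182097 + 40853235313 - 13610949895 - 7346629512 + 1844349560 + 851376628 - 150198136 - 56634173 + 6185689 + 1741630 - 89134 - 14883 + 135 + 3
= 1667727404093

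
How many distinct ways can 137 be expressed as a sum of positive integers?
11097645016

p(n) counts ways to write n as a sum of positive integers (order ignored).
Euler's pentagonal recurrence: p(k) = p(k-1) + p(k-2) - p(k-5) - p(k-7) + p(k-12) + p(k-15) - ... (offsets j(3j∓1)/2, signs ++--, p(0)=1, p(<0)=0).
DP table for k = 0..136: p(0)=1, p(1)=1, p(2)=2, p(3)=3, p(4)=5, p(5)=7, p(6)=11, p(7)=15, p(8)=22, p(9)=30, p(10)=42, p(11)=56, p(12)=77, p(13)=101, p(14)=135, p(15)=176, p(16)=231, p(17)=297, p(18)=385, p(19)=490, p(20)=627, p(21)=792, p(22)=1002, p(23)=1255, p(24)=1575, p(25)=1958, p(26)=2436, p(27)=3010, p(28)=3718, p(29)=4565, p(30)=5604, p(31)=6842, p(32)=8349, p(33)=10143, p(34)=12310, p(35)=14883, p(36)=17977, p(37)=21637, p(38)=26015, p(39)=31185, p(40)=37338, p(41)=44583, p(42)=53174, p(43)=63261, p(44)=75175, p(45)=89134, p(46)=105558, p(47)=124754, p(48)=147273, p(49)=173525, p(50)=204226, p(51)=239943, p(52)=281589, p(53)=329931, p(54)=386155, p(55)=451276, p(56)=526823, p(57)=614154, p(58)=715220, p(59)=831820, p(60)=966467, p(61)=1121505, p(62)=1300156, p(63)=1505499, p(64)=1741630, p(65)=2012558, p(66)=2323520, p(67)=2679689, p(68)=3087735, p(69)=3554345, p(70)=4087968, p(71)=4697205, p(72)=5392783, p(73)=6185689, p(74)=7089500, p(75)=8118264, p(76)=9289091, p(77)=10619863, p(78)=12132164, p(79)=13848650, p(80)=15796476, p(81)=18004327, p(82)=20506255, p(83)=23338469, p(84)=26543660, p(85)=30167357, p(86)=34262962, p(87)=38887673, p(88)=44108109, p(89)=49995925, p(90)=56634173, p(91)=64112359, p(92)=72533807, p(93)=82010177, p(94)=92669720, p(95)=104651419, p(96)=118114304, p(97)=133230930, p(98)=150198136, p(99)=169229875, p(100)=190569292, p(101)=214481126, p(102)=241265379, p(103)=271248950, p(104)=304801365, p(105)=342325709, p(106)=384276336, p(107)=431149389, p(108)=483502844, p(109)=541946240, p(110)=607163746, p(111)=679903203, p(112)=761002156, p(113)=851376628, p(114)=952050665, p(115)=1064144451, p(116)=1188908248, p(117)=1327710076, p(118)=1482074143, p(119)=1653668665, p(120)=1844349560, p(121)=2056148051, p(122)=2291320912, p(123)=2552338241, p(124)=2841940500, p(125)=3163127352, p(126)=3519222692, p(127)=3913864295, p(128)=4351078600, p(129)=4835271870, p(130)=5371315400, p(131)=5964539504, p(132)=6620830889, p(133)=7346629512, p(134)=8149040695, p(135)=9035836076, p(136)=10015581680.
Final step: p(137) = p(136) + p(135) - p(132) - p(130) + p(125) + p(122) - p(115) - p(111) + p(102) + p(97) - p(86) - p(80) + p(67) + p(60) - p(45) - p(37) + p(20) + p(11)
= 10015581680 + 9035836076 - 6620830889 - 5371315400 + 3163127352 + 2291320912 - 1064144451 - 679903203 + 241265379 + 133230930 - 34262962 - 15796476 + 2679689 + 966467 - 89134 - 21637 + 627 + 56
= 11097645016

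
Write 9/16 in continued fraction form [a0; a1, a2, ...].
[0; 1, 1, 3, 2]

Euclidean algorithm steps:
9 = 0 × 16 + 9
16 = 1 × 9 + 7
9 = 1 × 7 + 2
7 = 3 × 2 + 1
2 = 2 × 1 + 0
Continued fraction: [0; 1, 1, 3, 2]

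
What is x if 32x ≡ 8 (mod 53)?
x ≡ 40 (mod 53)

gcd(32, 53) = 1, which divides 8, so solutions exist.
Find 32^(-1) mod 53 by the extended Euclidean algorithm:
53 = 1 × 32 + 21  ⟹  21 = (1)·53 + (-1)·32
32 = 1 × 21 + 11  ⟹  11 = (-1)·53 + (2)·32
21 = 1 × 11 + 10  ⟹  10 = (2)·53 + (-3)·32
11 = 1 × 10 + 1  ⟹  1 = (-3)·53 + (5)·32
So (5)·32 ≡ 1 (mod 53), i.e. 32^(-1) ≡ 5 (mod 53).
x ≡ 5 × 8 = 40 ≡ 40 (mod 53).
Check: 32 × 40 = 1280 ≡ 8 (mod 53).
Unique solution: x ≡ 40 (mod 53)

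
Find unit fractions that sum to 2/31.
1/16 + 1/496

Greedy algorithm:
2/31: ceiling(31/2) = 16, use 1/16
1/496: ceiling(496/1) = 496, use 1/496
Result: 2/31 = 1/16 + 1/496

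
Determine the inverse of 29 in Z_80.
69

gcd(29, 80) = 1, so the inverse exists.
Extended Euclidean algorithm on (80, 29):
80 = 2 × 29 + 22  ⟹  22 = (1)·80 + (-2)·29
29 = 1 × 22 + 7  ⟹  7 = (-1)·80 + (3)·29
22 = 3 × 7 + 1  ⟹  1 = (4)·80 + (-11)·29
So (-11)·29 ≡ 1 (mod 80), i.e. 29^(-1) ≡ -11 ≡ 69 (mod 80).
Check: 29 × 69 = 2001 ≡ 1 (mod 80)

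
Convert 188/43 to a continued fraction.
[4; 2, 1, 2, 5]

Euclidean algorithm steps:
188 = 4 × 43 + 16
43 = 2 × 16 + 11
16 = 1 × 11 + 5
11 = 2 × 5 + 1
5 = 5 × 1 + 0
Continued fraction: [4; 2, 1, 2, 5]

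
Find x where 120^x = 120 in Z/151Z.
1

Baby-step giant-step with step n = ⌈√151⌉ = 13.
Baby steps 120^j mod 151 (j:value) for j=0..12: 0:1, 1:120, 2:55, 3:107, 4:5, 5:147, 6:124, 7:82, 8:25, 9:131, 10:16, 11:108, 12:125.
h = 120 is already in the table at j=1, so x = 1.
Check: 120^1 ≡ 120 (mod 151).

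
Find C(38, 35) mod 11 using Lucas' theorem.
10

Using Lucas' theorem:
Write n=38 and k=35 in base 11:
n in base 11: [3, 5]
k in base 11: [3, 2]
C(38,35) mod 11 = ∏ C(n_i, k_i) mod 11
Digit binomials (mod 11): C(3,3) = 1; C(5,2) = 10
Product: 1 × 10 = 10 ≡ 10 (mod 11)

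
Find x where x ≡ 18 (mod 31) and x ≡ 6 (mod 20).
266

Using Chinese Remainder Theorem:
M = 31 × 20 = 620
M1 = 20, M2 = 31
y1 = 20^(-1) mod 31 = 14
y2 = 31^(-1) mod 20 = 11
x = (18×20×14 + 6×31×11) mod 620 = 266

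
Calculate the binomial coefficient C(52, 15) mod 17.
0

Using Lucas' theorem:
Write n=52 and k=15 in base 17:
n in base 17: [3, 1]
k in base 17: [0, 15]
C(52,15) mod 17 = ∏ C(n_i, k_i) mod 17
Digit binomials (mod 17): C(3,0) = 1; C(1,15) = 0 (k_i > n_i)
Product: 1 × 0 = 0 ≡ 0 (mod 17)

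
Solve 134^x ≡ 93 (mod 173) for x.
43

Baby-step giant-step with step n = ⌈√173⌉ = 14.
Baby steps 134^j mod 173 (j:value) for j=0..13: 0:1, 1:134, 2:137, 3:20, 4:85, 5:145, 6:54, 7:143, 8:132, 9:42, 10:92, 11:45, 12:148, 13:110.
Giant-step multiplier: 134^(-14) ≡ 134^(172-14) = 134^158 ≡ 89 (mod 173).
Giant steps γ_i = 93·89^i mod 173: γ_0=93, γ_1=146, γ_2=19, γ_3=134 (in table at j=1).
x = i·n + j = 3·14 + 1 = 43.
Check: 134^43 ≡ 93 (mod 173).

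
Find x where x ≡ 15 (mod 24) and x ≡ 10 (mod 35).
255

Using Chinese Remainder Theorem:
M = 24 × 35 = 840
M1 = 35, M2 = 24
y1 = 35^(-1) mod 24 = 11
y2 = 24^(-1) mod 35 = 19
x = (15×35×11 + 10×24×19) mod 840 = 255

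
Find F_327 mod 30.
28

Matrix identity: Q^n = [[F_(n+1), F_n], [F_n, F_(n-1)]] with Q = [[1,1],[1,0]].
n = 327 = 101000111₂. Square-and-multiply, entries mod 30:
Q^1 = [[1,1],[1,0]]
Q^2 = (Q^1)² = [[2,1],[1,1]]
Q^5 = (Q^2)²·Q = [[8,5],[5,3]]
Q^10 = (Q^5)² = [[29,25],[25,4]]
Q^20 = (Q^10)² = [[26,15],[15,11]]
Q^40 = (Q^20)² = [[1,15],[15,16]]
Q^81 = (Q^40)²·Q = [[1,16],[16,15]]
Q^163 = (Q^81)²·Q = [[3,17],[17,16]]
Q^327 = (Q^163)²·Q = [[21,28],[28,23]]
F_327 mod 30 = Q^327[0][1] = 28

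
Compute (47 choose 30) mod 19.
0

Using Lucas' theorem:
Write n=47 and k=30 in base 19:
n in base 19: [2, 9]
k in base 19: [1, 11]
C(47,30) mod 19 = ∏ C(n_i, k_i) mod 19
Digit binomials (mod 19): C(2,1) = 2; C(9,11) = 0 (k_i > n_i)
Product: 2 × 0 = 0 ≡ 0 (mod 19)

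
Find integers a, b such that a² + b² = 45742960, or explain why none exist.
Not possible

Factorization: 45742960 = 2^4 × 5 × 83^3
By Fermat: n is sum of two squares iff every prime p ≡ 3 (mod 4) appears to even power.
Prime(s) ≡ 3 (mod 4) with odd exponent: [(83, 3)]
Therefore 45742960 cannot be expressed as a² + b².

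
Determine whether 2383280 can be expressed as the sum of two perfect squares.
Not possible

Factorization: 2383280 = 2^4 × 5 × 31^3
By Fermat: n is sum of two squares iff every prime p ≡ 3 (mod 4) appears to even power.
Prime(s) ≡ 3 (mod 4) with odd exponent: [(31, 3)]
Therefore 2383280 cannot be expressed as a² + b².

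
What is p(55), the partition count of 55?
451276

p(n) counts ways to write n as a sum of positive integers (order ignored).
Euler's pentagonal recurrence: p(k) = p(k-1) + p(k-2) - p(k-5) - p(k-7) + p(k-12) + p(k-15) - ... (offsets j(3j∓1)/2, signs ++--, p(0)=1, p(<0)=0).
DP table for k = 0..54: p(0)=1, p(1)=1, p(2)=2, p(3)=3, p(4)=5, p(5)=7, p(6)=11, p(7)=15, p(8)=22, p(9)=30, p(10)=42, p(11)=56, p(12)=77, p(13)=101, p(14)=135, p(15)=176, p(16)=231, p(17)=297, p(18)=385, p(19)=490, p(20)=627, p(21)=792, p(22)=1002, p(23)=1255, p(24)=1575, p(25)=1958, p(26)=2436, p(27)=3010, p(28)=3718, p(29)=4565, p(30)=5604, p(31)=6842, p(32)=8349, p(33)=10143, p(34)=12310, p(35)=14883, p(36)=17977, p(37)=21637, p(38)=26015, p(39)=31185, p(40)=37338, p(41)=44583, p(42)=53174, p(43)=63261, p(44)=75175, p(45)=89134, p(46)=105558, p(47)=124754, p(48)=147273, p(49)=173525, p(50)=204226, p(51)=239943, p(52)=281589, p(53)=329931, p(54)=386155.
Final step: p(55) = p(54) + p(53) - p(50) - p(48) + p(43) + p(40) - p(33) - p(29) + p(20) + p(15) - p(4)
= 386155 + 329931 - 204226 - 147273 + 63261 + 37338 - 10143 - 4565 + 627 + 176 - 5
= 451276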